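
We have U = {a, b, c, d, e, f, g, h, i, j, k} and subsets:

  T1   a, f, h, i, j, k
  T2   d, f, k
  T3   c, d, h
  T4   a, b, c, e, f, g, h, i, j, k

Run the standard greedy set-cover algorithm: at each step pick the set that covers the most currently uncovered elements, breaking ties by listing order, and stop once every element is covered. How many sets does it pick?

Pick 1: T4 covers 10 new elements (a, b, c, e, f, g, h, i, j, k).
Pick 2: T2 covers 1 new elements (d).
Greedy uses 2 sets.

2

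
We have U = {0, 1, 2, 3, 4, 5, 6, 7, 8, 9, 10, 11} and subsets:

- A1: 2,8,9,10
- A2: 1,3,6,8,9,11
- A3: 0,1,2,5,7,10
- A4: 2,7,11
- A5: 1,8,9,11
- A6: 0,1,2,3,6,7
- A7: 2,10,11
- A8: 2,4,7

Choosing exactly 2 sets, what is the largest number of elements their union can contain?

11

Choosing A2, A3 covers {0, 1, 2, 3, 5, 6, 7, 8, 9, 10, 11} — 11 elements.
No choice of 2 sets does better; here 4 is left uncovered.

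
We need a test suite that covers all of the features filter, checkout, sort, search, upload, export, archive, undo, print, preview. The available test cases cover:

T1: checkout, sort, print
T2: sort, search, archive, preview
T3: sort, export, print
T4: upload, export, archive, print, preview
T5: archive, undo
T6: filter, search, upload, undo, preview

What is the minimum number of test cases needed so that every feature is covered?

T1, T4, T6 together cover {filter, checkout, sort, search, upload, export, archive, undo, print, preview} — every feature.
No 2 of the 6 test cases cover everything (all 15 pairs fall short), so 3 is minimum.

3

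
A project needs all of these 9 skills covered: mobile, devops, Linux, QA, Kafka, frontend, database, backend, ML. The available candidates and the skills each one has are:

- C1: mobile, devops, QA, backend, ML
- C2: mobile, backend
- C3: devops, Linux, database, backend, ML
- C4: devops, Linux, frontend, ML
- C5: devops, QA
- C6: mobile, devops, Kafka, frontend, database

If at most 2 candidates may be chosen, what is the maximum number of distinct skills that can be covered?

Choosing C1, C6 covers {mobile, devops, QA, Kafka, frontend, database, backend, ML} — 8 skills.
No choice of 2 candidates does better; here Linux is left uncovered.

8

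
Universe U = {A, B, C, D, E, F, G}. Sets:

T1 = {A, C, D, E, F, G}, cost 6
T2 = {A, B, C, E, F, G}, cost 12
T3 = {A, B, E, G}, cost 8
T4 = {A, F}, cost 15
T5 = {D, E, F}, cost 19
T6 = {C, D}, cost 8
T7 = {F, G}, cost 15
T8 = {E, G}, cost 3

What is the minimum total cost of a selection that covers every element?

14

T1, T3 cover every element at cost 6 + 8 = 14.
Any cover uses at least 2 sets; among all covering selections none totals below 14.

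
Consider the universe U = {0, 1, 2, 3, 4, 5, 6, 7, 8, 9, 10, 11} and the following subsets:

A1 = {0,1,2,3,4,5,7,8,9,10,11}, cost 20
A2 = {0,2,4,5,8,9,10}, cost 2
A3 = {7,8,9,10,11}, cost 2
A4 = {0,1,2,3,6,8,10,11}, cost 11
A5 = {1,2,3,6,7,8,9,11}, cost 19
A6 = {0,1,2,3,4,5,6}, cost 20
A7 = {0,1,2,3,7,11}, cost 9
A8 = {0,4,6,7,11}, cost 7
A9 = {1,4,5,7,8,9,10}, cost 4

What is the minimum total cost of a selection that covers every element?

15

A4, A9 cover every element at cost 11 + 4 = 15.
Any cover uses at least 2 sets; among all covering selections none totals below 15.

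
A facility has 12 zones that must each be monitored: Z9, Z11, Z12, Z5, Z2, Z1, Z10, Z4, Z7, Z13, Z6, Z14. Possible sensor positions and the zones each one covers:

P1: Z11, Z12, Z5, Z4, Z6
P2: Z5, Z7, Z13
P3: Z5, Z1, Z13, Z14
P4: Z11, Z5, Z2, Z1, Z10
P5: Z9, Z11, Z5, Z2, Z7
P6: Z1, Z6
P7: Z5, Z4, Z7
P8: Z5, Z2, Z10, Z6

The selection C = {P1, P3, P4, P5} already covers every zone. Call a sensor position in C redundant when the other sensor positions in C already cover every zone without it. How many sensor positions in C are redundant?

Drop P1: Z12, Z4, Z6 uncovered — not redundant.
Drop P3: Z13, Z14 uncovered — not redundant.
Drop P4: Z10 uncovered — not redundant.
Drop P5: Z9, Z7 uncovered — not redundant.
None of the sensor positions in C is redundant.

0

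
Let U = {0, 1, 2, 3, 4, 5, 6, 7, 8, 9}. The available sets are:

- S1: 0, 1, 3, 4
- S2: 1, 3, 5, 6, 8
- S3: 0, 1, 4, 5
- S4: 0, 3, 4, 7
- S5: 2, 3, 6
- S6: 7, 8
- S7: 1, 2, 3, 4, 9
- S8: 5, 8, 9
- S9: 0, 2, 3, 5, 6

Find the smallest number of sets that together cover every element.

3

S2, S4, S7 together cover {0, 1, 2, 3, 4, 5, 6, 7, 8, 9} — every element.
No 2 of the 9 sets cover everything (all 36 pairs fall short), so 3 is minimum.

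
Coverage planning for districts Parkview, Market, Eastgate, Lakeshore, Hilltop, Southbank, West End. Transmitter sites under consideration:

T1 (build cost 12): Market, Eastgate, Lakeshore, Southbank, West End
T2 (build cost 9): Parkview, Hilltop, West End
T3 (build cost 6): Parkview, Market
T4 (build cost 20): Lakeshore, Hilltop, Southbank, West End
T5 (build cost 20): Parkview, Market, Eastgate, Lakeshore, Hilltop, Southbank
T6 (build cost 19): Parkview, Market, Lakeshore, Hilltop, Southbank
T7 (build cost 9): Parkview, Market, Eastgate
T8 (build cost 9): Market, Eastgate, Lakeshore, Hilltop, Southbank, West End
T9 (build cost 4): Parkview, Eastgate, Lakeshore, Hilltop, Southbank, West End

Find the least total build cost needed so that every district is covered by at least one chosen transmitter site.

T3, T9 cover every district at build cost 6 + 4 = 10.
Any cover uses at least 2 transmitter sites; among all covering selections none totals below 10.

10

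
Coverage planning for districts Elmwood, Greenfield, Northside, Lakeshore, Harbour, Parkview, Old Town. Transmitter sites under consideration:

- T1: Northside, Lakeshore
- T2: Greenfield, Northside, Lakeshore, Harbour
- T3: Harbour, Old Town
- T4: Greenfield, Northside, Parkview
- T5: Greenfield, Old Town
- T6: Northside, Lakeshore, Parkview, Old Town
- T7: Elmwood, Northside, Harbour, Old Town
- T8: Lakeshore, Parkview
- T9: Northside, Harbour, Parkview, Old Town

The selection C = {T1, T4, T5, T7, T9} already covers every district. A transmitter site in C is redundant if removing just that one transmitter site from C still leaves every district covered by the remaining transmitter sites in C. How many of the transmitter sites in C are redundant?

Drop T1: Lakeshore uncovered — not redundant.
Drop T4: the rest still cover every district — redundant.
Drop T5: the rest still cover every district — redundant.
Drop T7: Elmwood uncovered — not redundant.
Drop T9: the rest still cover every district — redundant.
3 redundant: T4, T5, T9.

3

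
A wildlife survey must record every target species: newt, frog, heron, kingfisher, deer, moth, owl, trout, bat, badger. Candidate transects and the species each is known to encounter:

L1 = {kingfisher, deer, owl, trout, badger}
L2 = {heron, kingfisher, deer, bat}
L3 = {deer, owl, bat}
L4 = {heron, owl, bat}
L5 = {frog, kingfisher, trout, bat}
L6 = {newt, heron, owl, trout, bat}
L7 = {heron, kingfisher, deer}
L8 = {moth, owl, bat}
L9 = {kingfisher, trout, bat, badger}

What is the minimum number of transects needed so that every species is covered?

L1, L5, L6, L8 together cover {newt, frog, heron, kingfisher, deer, moth, owl, trout, bat, badger} — every species.
No 3 of the 9 transects cover everything (all 84 triples fall short), so 4 is minimum.

4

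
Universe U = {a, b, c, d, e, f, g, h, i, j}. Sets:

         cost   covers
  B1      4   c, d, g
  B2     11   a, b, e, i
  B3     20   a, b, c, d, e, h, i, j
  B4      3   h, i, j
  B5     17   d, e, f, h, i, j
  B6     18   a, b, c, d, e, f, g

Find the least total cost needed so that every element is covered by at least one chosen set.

B4, B6 cover every element at cost 3 + 18 = 21.
Any cover uses at least 2 sets; among all covering selections none totals below 21.
Greedy by coverage-per-cost would pick B4, B1, B2, B5 for 35 — worse than the optimum 21.

21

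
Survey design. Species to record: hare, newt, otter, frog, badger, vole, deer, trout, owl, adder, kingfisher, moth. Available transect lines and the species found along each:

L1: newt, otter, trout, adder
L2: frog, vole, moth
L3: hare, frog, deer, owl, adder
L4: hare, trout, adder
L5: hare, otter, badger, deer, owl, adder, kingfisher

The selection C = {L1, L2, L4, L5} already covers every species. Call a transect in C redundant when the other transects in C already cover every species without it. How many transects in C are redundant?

1

Drop L1: newt uncovered — not redundant.
Drop L2: frog, vole, moth uncovered — not redundant.
Drop L4: the rest still cover every species — redundant.
Drop L5: badger, deer, owl, kingfisher uncovered — not redundant.
1 redundant: L4.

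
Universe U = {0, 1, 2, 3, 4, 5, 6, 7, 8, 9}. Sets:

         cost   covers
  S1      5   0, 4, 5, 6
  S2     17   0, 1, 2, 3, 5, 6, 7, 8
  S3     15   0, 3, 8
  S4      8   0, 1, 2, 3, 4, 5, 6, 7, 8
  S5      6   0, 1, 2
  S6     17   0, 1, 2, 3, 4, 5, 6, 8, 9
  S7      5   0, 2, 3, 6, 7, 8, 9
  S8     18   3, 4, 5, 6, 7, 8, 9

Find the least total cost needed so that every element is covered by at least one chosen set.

S4, S7 cover every element at cost 8 + 5 = 13.
Any cover uses at least 2 sets; among all covering selections none totals below 13.

13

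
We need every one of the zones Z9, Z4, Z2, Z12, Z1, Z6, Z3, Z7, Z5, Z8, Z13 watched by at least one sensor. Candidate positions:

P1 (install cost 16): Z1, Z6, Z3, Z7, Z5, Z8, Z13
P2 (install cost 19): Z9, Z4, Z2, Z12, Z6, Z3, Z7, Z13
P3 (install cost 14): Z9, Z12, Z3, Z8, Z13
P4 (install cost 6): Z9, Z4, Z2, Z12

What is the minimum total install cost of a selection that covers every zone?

P1, P4 cover every zone at install cost 16 + 6 = 22.
Any cover uses at least 2 sensor positions; among all covering selections none totals below 22.

22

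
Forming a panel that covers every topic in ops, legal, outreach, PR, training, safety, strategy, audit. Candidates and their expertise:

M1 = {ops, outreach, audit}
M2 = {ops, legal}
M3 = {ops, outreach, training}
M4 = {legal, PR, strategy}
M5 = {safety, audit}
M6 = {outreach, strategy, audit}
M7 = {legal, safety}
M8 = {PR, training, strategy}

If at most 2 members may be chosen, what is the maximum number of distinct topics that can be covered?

Choosing M1, M4 covers {ops, legal, outreach, PR, strategy, audit} — 6 topics.
No choice of 2 members does better; here training, safety are left uncovered.

6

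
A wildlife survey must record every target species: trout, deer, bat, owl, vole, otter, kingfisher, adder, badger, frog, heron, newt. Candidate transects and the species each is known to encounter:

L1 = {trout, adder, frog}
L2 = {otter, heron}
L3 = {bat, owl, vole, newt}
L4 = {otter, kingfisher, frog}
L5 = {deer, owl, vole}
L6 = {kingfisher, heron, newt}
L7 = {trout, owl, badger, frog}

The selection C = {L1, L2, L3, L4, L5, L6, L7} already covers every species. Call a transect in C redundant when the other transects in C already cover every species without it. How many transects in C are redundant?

3

Drop L1: adder uncovered — not redundant.
Drop L2: the rest still cover every species — redundant.
Drop L3: bat uncovered — not redundant.
Drop L4: the rest still cover every species — redundant.
Drop L5: deer uncovered — not redundant.
Drop L6: the rest still cover every species — redundant.
Drop L7: badger uncovered — not redundant.
3 redundant: L2, L4, L6.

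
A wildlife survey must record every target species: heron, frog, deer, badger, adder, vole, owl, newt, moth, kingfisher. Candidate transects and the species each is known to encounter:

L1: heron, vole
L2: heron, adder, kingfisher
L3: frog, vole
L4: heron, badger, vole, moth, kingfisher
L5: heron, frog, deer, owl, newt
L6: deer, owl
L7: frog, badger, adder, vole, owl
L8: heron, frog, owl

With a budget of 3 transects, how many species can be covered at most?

Choosing L2, L4, L5 covers {heron, frog, deer, badger, adder, vole, owl, newt, moth, kingfisher} — 10 species.
That is all 10 species.

10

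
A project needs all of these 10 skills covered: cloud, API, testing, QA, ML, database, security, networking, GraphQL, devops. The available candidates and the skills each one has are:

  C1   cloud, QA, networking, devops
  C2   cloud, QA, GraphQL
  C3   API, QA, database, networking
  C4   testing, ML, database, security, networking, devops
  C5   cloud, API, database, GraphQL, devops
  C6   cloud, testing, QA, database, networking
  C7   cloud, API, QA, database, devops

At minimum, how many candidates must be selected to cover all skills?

3

C1, C4, C5 together cover {cloud, API, testing, QA, ML, database, security, networking, GraphQL, devops} — every skill.
No 2 of the 7 candidates cover everything (all 21 pairs fall short), so 3 is minimum.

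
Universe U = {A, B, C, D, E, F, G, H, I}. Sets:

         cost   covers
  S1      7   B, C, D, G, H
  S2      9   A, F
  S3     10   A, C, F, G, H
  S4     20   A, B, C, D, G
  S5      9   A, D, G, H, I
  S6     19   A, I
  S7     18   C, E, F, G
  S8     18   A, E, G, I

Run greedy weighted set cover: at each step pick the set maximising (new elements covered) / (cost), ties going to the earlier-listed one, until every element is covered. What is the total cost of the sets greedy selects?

Pick 1: S1 adds 5 new (B, C, D, G, H) at cost 7 (ratio 5/7).
Pick 2: S2 adds 2 new (A, F) at cost 9 (ratio 2/9).
Pick 3: S5 adds 1 new (I) at cost 9 (ratio 1/9).
Pick 4: S7 adds 1 new (E) at cost 18 (ratio 1/18).
Greedy total cost: 7 + 9 + 9 + 18 = 43. (The true optimum is 34, so greedy overshoots here.)

43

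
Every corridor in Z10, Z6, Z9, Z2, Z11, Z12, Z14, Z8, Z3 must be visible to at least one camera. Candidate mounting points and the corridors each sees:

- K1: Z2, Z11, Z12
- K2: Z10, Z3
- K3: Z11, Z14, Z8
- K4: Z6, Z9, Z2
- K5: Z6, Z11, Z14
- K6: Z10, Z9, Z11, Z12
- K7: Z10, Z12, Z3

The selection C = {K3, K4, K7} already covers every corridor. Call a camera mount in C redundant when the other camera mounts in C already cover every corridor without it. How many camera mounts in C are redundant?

0

Drop K3: Z11, Z14, Z8 uncovered — not redundant.
Drop K4: Z6, Z9, Z2 uncovered — not redundant.
Drop K7: Z10, Z12, Z3 uncovered — not redundant.
None of the camera mounts in C is redundant.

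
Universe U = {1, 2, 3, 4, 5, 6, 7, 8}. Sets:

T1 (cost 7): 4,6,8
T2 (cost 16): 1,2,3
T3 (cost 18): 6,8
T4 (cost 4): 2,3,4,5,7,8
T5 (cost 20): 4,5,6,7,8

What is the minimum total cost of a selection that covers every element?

T1, T2, T4 cover every element at cost 7 + 16 + 4 = 27.
Any cover uses at least 2 sets; among all covering selections none totals below 27.

27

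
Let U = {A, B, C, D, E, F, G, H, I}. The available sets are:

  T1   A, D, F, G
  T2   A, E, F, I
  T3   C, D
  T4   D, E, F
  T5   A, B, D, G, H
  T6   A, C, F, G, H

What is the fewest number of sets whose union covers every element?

T2, T3, T5 together cover {A, B, C, D, E, F, G, H, I} — every element.
No 2 of the 6 sets cover everything (all 15 pairs fall short), so 3 is minimum.

3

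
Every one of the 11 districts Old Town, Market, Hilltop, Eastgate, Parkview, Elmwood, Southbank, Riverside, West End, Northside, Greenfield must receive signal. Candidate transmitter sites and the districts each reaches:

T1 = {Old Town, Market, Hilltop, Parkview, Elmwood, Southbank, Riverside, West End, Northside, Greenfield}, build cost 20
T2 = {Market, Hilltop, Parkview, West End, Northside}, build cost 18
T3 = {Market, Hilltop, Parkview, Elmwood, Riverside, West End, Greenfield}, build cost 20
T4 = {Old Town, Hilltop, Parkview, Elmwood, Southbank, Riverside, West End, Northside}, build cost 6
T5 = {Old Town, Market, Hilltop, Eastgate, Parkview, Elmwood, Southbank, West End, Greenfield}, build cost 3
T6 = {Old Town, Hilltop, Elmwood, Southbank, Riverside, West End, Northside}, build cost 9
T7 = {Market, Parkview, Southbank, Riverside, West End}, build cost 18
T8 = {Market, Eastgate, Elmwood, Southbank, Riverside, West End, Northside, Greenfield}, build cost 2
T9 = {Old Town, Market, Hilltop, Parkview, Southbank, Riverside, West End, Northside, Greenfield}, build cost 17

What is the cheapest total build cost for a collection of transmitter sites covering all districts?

5

T5, T8 cover every district at build cost 3 + 2 = 5.
Any cover uses at least 2 transmitter sites; among all covering selections none totals below 5.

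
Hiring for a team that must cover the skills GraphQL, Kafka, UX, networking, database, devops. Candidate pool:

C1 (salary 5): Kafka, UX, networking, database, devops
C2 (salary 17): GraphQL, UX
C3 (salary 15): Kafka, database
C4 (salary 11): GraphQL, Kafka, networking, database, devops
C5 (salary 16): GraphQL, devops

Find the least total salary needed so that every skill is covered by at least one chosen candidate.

C1, C4 cover every skill at salary 5 + 11 = 16.
Any cover uses at least 2 candidates; among all covering selections none totals below 16.

16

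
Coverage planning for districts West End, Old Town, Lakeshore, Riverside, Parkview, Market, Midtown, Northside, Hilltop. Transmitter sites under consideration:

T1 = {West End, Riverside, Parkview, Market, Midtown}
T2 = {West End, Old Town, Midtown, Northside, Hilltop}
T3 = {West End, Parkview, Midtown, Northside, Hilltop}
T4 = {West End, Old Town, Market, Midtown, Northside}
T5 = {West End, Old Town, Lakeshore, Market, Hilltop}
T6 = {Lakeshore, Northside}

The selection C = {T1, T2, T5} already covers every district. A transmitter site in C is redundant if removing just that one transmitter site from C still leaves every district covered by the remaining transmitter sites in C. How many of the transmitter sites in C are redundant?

Drop T1: Riverside, Parkview uncovered — not redundant.
Drop T2: Northside uncovered — not redundant.
Drop T5: Lakeshore uncovered — not redundant.
None of the transmitter sites in C is redundant.

0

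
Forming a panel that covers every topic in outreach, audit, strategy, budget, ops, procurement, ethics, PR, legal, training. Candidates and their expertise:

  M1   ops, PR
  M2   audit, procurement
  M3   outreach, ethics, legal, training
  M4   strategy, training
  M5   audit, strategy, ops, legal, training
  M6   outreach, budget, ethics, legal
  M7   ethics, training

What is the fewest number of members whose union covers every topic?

4

M1, M2, M4, M6 together cover {outreach, audit, strategy, budget, ops, procurement, ethics, PR, legal, training} — every topic.
No 3 of the 7 members cover everything (all 35 triples fall short), so 4 is minimum.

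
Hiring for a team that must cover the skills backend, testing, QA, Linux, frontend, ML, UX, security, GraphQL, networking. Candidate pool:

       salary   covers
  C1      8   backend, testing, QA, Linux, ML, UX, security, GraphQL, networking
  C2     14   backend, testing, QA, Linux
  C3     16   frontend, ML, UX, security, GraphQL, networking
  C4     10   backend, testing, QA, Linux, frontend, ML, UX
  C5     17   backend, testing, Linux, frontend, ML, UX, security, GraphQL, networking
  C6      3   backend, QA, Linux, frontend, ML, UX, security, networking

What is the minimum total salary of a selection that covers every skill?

11

C1, C6 cover every skill at salary 8 + 3 = 11.
Any cover uses at least 2 candidates; among all covering selections none totals below 11.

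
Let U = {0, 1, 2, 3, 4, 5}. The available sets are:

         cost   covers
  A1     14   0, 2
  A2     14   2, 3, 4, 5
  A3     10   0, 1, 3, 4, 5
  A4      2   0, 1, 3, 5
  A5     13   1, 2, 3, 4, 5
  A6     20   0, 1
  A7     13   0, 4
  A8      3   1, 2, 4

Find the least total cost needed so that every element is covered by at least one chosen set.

5

A4, A8 cover every element at cost 2 + 3 = 5.
Any cover uses at least 2 sets; among all covering selections none totals below 5.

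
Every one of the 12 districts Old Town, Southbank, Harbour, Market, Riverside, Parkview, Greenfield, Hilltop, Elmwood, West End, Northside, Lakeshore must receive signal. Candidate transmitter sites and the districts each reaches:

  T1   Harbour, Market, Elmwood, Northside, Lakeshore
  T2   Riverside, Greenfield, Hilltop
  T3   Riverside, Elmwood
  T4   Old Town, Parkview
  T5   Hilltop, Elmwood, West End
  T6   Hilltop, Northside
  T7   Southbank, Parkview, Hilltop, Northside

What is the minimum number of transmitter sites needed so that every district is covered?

T1, T2, T4, T5, T7 together cover {Old Town, Southbank, Harbour, Market, Riverside, Parkview, Greenfield, Hilltop, Elmwood, West End, Northside, Lakeshore} — every district.
No 4 of the 7 transmitter sites cover everything (all 35 size-4 selections fall short), so 5 is minimum.

5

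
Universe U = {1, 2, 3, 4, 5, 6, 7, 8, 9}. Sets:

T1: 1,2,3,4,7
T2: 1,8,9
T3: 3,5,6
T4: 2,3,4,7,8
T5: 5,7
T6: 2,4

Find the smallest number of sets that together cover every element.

T1, T2, T3 together cover {1, 2, 3, 4, 5, 6, 7, 8, 9} — every element.
No 2 of the 6 sets cover everything (all 15 pairs fall short), so 3 is minimum.

3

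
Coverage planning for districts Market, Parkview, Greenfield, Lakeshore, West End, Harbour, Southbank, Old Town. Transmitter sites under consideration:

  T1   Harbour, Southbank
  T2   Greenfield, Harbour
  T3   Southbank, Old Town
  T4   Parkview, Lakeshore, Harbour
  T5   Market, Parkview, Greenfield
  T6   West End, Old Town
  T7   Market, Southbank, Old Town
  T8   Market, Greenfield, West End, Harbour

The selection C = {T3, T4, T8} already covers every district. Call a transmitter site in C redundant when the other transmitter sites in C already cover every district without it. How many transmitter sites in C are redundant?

Drop T3: Southbank, Old Town uncovered — not redundant.
Drop T4: Parkview, Lakeshore uncovered — not redundant.
Drop T8: Market, Greenfield, West End uncovered — not redundant.
None of the transmitter sites in C is redundant.

0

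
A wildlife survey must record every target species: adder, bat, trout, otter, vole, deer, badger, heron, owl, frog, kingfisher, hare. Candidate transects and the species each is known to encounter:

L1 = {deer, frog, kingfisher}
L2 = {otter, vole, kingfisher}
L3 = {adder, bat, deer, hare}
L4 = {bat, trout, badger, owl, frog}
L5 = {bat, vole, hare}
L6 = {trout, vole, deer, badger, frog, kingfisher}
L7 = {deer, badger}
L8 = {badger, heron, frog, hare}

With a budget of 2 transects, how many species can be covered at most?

Choosing L3, L6 covers {adder, bat, trout, vole, deer, badger, frog, kingfisher, hare} — 9 species.
No choice of 2 transects does better; here otter, heron, owl are left uncovered.

9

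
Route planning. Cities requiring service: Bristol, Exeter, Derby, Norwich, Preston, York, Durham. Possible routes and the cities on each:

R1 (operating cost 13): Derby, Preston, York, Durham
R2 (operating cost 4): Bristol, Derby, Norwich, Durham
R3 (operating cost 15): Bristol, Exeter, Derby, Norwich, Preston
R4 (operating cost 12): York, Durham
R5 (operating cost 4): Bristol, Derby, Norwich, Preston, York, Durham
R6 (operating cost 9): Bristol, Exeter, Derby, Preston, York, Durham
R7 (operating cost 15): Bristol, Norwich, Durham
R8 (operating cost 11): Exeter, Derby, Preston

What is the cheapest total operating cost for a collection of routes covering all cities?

13

R2, R6 cover every city at operating cost 4 + 9 = 13.
Any cover uses at least 2 routes; among all covering selections none totals below 13.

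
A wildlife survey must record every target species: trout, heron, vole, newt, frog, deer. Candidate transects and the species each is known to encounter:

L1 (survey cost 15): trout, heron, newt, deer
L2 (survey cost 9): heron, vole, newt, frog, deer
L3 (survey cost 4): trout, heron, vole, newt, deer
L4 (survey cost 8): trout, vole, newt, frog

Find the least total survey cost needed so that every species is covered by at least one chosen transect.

12

L3, L4 cover every species at survey cost 4 + 8 = 12.
Any cover uses at least 2 transects; among all covering selections none totals below 12.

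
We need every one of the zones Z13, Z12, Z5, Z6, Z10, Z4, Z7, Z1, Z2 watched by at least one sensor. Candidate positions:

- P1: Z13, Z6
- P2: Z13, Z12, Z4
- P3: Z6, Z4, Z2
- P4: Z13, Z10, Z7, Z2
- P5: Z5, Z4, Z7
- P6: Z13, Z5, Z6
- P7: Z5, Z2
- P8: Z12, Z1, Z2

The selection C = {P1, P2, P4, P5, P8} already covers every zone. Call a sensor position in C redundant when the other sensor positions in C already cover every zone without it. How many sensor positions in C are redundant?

1

Drop P1: Z6 uncovered — not redundant.
Drop P2: the rest still cover every zone — redundant.
Drop P4: Z10 uncovered — not redundant.
Drop P5: Z5 uncovered — not redundant.
Drop P8: Z1 uncovered — not redundant.
1 redundant: P2.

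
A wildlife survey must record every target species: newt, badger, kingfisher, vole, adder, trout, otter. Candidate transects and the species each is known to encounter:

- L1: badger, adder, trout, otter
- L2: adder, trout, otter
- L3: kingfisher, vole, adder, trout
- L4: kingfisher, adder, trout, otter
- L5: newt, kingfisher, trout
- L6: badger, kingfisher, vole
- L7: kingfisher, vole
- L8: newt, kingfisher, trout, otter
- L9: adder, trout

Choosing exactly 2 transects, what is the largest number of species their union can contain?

Choosing L1, L3 covers {badger, kingfisher, vole, adder, trout, otter} — 6 species.
No choice of 2 transects does better; here newt is left uncovered.

6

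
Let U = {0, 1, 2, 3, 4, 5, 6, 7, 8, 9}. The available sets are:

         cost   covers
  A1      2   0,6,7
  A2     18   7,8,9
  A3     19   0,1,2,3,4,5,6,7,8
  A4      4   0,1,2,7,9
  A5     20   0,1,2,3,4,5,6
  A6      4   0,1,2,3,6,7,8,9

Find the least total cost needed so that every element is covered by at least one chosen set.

A3, A4 cover every element at cost 19 + 4 = 23.
Any cover uses at least 2 sets; among all covering selections none totals below 23.

23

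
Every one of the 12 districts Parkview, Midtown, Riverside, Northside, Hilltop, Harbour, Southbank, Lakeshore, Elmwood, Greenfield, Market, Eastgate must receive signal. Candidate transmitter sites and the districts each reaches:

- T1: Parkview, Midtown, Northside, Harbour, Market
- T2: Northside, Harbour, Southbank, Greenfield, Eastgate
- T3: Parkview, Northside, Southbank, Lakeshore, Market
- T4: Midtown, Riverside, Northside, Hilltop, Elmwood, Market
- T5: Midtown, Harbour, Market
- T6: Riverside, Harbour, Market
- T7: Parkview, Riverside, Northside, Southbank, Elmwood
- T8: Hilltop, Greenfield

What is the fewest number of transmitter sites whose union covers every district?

T2, T3, T4 together cover {Parkview, Midtown, Riverside, Northside, Hilltop, Harbour, Southbank, Lakeshore, Elmwood, Greenfield, Market, Eastgate} — every district.
No 2 of the 8 transmitter sites cover everything (all 28 pairs fall short), so 3 is minimum.

3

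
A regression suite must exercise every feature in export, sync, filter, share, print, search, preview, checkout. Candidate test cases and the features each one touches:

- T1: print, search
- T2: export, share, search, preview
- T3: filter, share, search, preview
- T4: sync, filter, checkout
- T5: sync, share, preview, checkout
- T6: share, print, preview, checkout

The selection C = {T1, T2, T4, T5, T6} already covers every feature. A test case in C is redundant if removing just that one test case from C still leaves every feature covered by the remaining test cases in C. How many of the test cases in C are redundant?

3

Drop T1: the rest still cover every feature — redundant.
Drop T2: export uncovered — not redundant.
Drop T4: filter uncovered — not redundant.
Drop T5: the rest still cover every feature — redundant.
Drop T6: the rest still cover every feature — redundant.
3 redundant: T1, T5, T6.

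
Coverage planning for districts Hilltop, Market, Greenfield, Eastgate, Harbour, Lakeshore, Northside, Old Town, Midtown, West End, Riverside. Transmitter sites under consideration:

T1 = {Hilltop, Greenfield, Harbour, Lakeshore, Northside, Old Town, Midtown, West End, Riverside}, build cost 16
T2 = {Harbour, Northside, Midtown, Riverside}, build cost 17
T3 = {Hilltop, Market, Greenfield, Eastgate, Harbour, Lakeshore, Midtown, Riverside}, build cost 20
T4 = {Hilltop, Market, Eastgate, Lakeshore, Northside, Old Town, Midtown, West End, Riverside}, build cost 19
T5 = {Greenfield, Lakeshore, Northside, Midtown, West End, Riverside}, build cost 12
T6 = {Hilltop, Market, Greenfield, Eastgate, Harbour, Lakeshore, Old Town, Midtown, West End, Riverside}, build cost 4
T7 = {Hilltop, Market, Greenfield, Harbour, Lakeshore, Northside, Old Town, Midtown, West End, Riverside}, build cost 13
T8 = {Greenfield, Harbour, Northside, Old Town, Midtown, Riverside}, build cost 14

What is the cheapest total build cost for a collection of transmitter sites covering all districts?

16

T5, T6 cover every district at build cost 12 + 4 = 16.
Any cover uses at least 2 transmitter sites; among all covering selections none totals below 16.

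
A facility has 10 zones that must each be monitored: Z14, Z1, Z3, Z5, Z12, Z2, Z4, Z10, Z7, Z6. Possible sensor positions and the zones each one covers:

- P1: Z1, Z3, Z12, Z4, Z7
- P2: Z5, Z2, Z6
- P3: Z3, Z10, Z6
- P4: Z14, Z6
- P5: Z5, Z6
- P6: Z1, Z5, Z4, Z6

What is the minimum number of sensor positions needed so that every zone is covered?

4

P1, P2, P3, P4 together cover {Z14, Z1, Z3, Z5, Z12, Z2, Z4, Z10, Z7, Z6} — every zone.
No 3 of the 6 sensor positions cover everything (all 20 triples fall short), so 4 is minimum.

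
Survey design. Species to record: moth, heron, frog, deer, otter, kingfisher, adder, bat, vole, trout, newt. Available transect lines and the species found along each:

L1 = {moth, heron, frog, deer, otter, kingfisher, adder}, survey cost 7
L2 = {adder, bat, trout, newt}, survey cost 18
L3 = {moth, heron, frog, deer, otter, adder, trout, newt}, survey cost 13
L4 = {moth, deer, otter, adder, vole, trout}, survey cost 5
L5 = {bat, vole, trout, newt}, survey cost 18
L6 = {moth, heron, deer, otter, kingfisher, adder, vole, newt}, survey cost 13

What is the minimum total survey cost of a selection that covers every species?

L1, L5 cover every species at survey cost 7 + 18 = 25.
Any cover uses at least 2 transects; among all covering selections none totals below 25.
Greedy by coverage-per-survey cost would pick L4, L1, L2 for 30 — worse than the optimum 25.

25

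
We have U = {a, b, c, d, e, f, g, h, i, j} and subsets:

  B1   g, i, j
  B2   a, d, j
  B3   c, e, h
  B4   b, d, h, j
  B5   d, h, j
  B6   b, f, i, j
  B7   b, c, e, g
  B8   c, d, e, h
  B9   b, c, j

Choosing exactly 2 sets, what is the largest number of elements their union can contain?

Choosing B6, B8 covers {b, c, d, e, f, h, i, j} — 8 elements.
No choice of 2 sets does better; here a, g are left uncovered.

8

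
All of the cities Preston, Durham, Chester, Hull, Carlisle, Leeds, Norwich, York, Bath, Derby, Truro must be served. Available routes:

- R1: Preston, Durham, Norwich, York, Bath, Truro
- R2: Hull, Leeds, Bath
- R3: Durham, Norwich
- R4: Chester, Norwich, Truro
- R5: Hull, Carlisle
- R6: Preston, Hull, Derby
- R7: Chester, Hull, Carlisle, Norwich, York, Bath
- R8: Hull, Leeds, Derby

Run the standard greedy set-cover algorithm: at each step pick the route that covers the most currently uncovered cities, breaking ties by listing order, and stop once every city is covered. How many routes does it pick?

3

Pick 1: R1 covers 6 new cities (Preston, Durham, Norwich, York, Bath, Truro).
Pick 2: R7 covers 3 new cities (Chester, Hull, Carlisle).
Pick 3: R8 covers 2 new cities (Leeds, Derby).
Greedy uses 3 routes.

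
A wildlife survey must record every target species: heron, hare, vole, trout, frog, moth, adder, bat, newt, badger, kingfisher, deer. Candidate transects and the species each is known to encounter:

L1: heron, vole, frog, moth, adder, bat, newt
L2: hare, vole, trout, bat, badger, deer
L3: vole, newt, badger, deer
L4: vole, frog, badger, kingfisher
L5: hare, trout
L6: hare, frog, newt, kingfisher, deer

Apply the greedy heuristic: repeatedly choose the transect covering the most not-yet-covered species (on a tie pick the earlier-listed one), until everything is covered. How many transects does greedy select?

3

Pick 1: L1 covers 7 new species (heron, vole, frog, moth, adder, bat, newt).
Pick 2: L2 covers 4 new species (hare, trout, badger, deer).
Pick 3: L4 covers 1 new species (kingfisher).
Greedy uses 3 transects.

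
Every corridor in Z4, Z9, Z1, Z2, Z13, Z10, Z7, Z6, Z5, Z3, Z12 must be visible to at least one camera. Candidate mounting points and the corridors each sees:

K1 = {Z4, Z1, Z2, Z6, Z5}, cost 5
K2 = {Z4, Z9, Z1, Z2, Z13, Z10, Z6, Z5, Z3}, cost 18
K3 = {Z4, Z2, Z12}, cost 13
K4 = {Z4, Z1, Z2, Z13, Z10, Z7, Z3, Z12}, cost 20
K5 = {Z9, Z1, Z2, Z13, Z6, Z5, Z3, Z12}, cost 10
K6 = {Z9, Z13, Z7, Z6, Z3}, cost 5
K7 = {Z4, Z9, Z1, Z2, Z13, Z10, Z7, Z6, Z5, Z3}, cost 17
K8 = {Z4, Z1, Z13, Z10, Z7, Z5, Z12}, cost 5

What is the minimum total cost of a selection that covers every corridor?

K5, K8 cover every corridor at cost 10 + 5 = 15.
Any cover uses at least 2 camera mounts; among all covering selections none totals below 15.

15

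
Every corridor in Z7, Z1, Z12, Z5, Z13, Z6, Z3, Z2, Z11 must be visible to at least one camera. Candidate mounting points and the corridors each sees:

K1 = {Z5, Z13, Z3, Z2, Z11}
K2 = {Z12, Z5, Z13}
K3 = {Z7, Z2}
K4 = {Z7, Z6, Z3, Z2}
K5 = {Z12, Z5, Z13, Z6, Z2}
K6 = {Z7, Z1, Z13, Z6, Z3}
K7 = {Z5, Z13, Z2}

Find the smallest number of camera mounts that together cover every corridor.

3

K1, K2, K6 together cover {Z7, Z1, Z12, Z5, Z13, Z6, Z3, Z2, Z11} — every corridor.
No 2 of the 7 camera mounts cover everything (all 21 pairs fall short), so 3 is minimum.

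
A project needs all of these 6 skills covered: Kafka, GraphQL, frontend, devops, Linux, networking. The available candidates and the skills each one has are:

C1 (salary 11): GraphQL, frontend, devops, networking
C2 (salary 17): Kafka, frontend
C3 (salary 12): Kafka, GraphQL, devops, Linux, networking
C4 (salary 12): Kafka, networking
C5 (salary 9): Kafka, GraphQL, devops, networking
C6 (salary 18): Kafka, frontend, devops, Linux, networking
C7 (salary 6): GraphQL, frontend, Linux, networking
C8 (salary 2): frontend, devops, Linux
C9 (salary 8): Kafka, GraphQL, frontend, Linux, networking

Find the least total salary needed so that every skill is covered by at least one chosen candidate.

C8, C9 cover every skill at salary 2 + 8 = 10.
Any cover uses at least 2 candidates; among all covering selections none totals below 10.

10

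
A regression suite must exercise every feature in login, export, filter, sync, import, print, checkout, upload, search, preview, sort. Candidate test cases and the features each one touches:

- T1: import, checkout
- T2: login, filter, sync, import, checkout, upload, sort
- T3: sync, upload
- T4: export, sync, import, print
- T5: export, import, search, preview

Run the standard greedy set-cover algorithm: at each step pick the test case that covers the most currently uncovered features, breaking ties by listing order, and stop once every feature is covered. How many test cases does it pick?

Pick 1: T2 covers 7 new features (login, filter, sync, import, checkout, upload, sort).
Pick 2: T5 covers 3 new features (export, search, preview).
Pick 3: T4 covers 1 new features (print).
Greedy uses 3 test cases.

3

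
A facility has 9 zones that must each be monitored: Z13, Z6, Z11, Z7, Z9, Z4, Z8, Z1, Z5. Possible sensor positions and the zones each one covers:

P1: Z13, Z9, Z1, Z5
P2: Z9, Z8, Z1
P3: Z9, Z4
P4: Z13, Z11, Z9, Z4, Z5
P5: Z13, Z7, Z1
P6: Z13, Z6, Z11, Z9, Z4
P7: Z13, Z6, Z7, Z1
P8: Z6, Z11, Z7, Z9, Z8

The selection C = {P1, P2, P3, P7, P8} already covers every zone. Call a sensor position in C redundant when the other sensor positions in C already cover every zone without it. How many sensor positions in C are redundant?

2

Drop P1: Z5 uncovered — not redundant.
Drop P2: the rest still cover every zone — redundant.
Drop P3: Z4 uncovered — not redundant.
Drop P7: the rest still cover every zone — redundant.
Drop P8: Z11 uncovered — not redundant.
2 redundant: P2, P7.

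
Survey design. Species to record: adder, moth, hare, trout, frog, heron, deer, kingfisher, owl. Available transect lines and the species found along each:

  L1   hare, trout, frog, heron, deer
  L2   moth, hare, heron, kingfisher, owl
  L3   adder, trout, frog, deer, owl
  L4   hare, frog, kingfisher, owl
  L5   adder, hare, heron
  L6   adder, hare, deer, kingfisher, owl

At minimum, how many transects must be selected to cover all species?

L2, L3 together cover {adder, moth, hare, trout, frog, heron, deer, kingfisher, owl} — every species.
No single transect contains all 9 species, so 2 is optimal.
Greedy (largest uncovered first) would take L1, L2, L3 — 3 transects — but 2 suffice.

2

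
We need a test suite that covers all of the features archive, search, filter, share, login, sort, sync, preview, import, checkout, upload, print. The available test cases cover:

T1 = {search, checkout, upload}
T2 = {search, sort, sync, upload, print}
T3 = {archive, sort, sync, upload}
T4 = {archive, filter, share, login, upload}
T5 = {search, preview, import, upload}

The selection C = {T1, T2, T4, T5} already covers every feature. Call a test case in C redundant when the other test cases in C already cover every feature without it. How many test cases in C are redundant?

Drop T1: checkout uncovered — not redundant.
Drop T2: sort, sync, print uncovered — not redundant.
Drop T4: archive, filter, share, login uncovered — not redundant.
Drop T5: preview, import uncovered — not redundant.
None of the test cases in C is redundant.

0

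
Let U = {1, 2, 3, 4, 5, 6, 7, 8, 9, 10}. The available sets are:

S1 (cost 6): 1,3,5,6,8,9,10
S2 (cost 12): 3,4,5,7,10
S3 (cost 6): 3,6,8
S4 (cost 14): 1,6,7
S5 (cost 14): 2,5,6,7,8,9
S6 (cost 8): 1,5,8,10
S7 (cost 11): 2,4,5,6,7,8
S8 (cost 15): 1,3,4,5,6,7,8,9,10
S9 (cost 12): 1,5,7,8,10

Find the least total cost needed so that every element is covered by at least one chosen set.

S1, S7 cover every element at cost 6 + 11 = 17.
Any cover uses at least 2 sets; among all covering selections none totals below 17.

17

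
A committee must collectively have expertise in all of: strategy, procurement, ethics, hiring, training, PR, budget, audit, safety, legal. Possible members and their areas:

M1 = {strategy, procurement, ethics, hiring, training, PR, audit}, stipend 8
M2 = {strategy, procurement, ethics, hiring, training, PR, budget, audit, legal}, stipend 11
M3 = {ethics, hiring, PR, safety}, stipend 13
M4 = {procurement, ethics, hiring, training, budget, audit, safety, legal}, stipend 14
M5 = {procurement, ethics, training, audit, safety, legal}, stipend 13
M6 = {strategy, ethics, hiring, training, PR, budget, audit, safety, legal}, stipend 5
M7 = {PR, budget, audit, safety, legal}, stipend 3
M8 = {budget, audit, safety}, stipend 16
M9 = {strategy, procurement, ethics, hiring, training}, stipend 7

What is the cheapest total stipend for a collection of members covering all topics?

M7, M9 cover every topic at stipend 3 + 7 = 10.
Any cover uses at least 2 members; among all covering selections none totals below 10.
Greedy by coverage-per-stipend would pick M6, M9 for 12 — worse than the optimum 10.

10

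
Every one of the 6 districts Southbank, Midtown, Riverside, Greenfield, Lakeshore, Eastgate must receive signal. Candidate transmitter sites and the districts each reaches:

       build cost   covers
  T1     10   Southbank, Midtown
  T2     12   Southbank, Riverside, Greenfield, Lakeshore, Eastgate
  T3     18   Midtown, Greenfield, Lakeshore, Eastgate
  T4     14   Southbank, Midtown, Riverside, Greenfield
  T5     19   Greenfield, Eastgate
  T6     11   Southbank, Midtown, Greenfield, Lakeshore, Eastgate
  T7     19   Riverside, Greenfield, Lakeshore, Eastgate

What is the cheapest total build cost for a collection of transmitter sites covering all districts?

T1, T2 cover every district at build cost 10 + 12 = 22.
Any cover uses at least 2 transmitter sites; among all covering selections none totals below 22.

22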